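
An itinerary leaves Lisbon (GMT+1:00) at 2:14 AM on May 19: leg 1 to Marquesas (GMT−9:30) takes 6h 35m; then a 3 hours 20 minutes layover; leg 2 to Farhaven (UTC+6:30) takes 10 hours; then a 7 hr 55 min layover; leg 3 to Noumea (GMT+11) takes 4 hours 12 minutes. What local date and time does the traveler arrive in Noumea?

8:16 PM on May 20

Convert departure to UTC: 2:14 AM − 1:00 = 1:14 AM UTC on May 19.
Add 6 hours and 35 minutes leg 1 → 7:49 AM UTC.
Add 3 hours 20 minutes layover in Marquesas → 11:09 AM UTC.
Add 10 hours leg 2 → 9:09 PM UTC.
Add 7 hours and 55 minutes layover in Farhaven → 5:04 AM UTC (May 20).
Add 4 hours 12 minutes leg 3 → 9:16 AM UTC.
Noumea is UTC+11:00, so local arrival = 9:16 AM + 11:00 = 8:16 PM on May 20.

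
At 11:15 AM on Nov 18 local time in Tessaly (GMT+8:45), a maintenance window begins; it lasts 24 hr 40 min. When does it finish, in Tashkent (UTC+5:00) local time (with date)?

8:10 AM on Nov 19

Convert start to UTC: 11:15 AM − 8:45 = 2:30 AM UTC on Nov 18.
Add 24 hours 40 minutes duration → 3:10 AM UTC (Nov 19).
Tashkent is UTC+5:00, so local end time = 3:10 AM + 5:00 = 8:10 AM on Nov 19.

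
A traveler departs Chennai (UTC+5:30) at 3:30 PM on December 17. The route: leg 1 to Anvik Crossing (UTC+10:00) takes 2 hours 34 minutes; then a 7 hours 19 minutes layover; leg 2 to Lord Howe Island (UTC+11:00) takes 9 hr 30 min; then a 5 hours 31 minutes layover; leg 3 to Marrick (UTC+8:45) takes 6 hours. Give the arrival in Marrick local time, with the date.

1:39 AM on December 19

Convert departure to UTC: 3:30 PM − 5:30 = 10:00 AM UTC on Dec 17.
Add 2 hours 34 minutes leg 1 → 12:34 PM UTC.
Add 7 hours 19 minutes layover in Anvik Crossing → 7:53 PM UTC.
Add 9 hours and 30 minutes leg 2 → 5:23 AM UTC (Dec 18).
Add 5 hours and 31 minutes layover in Lord Howe Island → 10:54 AM UTC.
Add 6 hours leg 3 → 4:54 PM UTC.
Marrick is UTC+8:45, so local arrival = 4:54 PM + 8:45 = 1:39 AM on Dec 19.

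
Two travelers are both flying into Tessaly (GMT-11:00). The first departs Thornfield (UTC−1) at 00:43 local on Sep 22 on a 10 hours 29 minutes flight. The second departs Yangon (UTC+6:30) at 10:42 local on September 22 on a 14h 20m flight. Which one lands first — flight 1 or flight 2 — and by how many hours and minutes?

the first, by 6 hours 20 minutes

Flight 1 in UTC: 00:43 + 1:00 = 01:43 on Sep 22.
+10 hours 29 minutes → arrive 12:12 UTC on Sep 22.
Flight 2 in UTC: 10:42 − 6:30 = 04:12 on Sep 22.
+14 hours 20 minutes → arrive 18:32 UTC on Sep 22.
Flight 1 lands earlier by 6 hours 20 minutes.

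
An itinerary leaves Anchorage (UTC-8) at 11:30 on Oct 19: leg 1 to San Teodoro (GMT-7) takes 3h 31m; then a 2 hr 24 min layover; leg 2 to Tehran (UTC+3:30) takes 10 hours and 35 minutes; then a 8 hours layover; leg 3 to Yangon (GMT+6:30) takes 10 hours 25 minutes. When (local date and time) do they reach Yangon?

Convert departure to UTC: 11:30 + 8:00 = 19:30 UTC on Oct 19.
Add 3 hours and 31 minutes leg 1 → 23:01 UTC.
Add 2 hours 24 minutes layover in San Teodoro → 01:25 UTC (Oct 20).
Add 10 hours 35 minutes leg 2 → 12:00 UTC.
Add 8 hours layover in Tehran → 20:00 UTC.
Add 10 hours and 25 minutes leg 3 → 06:25 UTC (Oct 21).
Yangon is UTC+6:30, so local arrival = 06:25 + 6:30 = 12:55 on Oct 21.

12:55 on October 21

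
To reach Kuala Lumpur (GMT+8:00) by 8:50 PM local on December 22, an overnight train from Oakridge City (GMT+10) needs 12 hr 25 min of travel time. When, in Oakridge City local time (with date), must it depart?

Target arrival in UTC: 8:50 PM − 8:00 = 12:50 PM on Dec 22.
Subtract 12 hours and 25 minutes → departure 12:25 AM UTC on Dec 22.
Oakridge City is UTC+10:00: 12:25 AM + 10:00 = 10:25 AM on Dec 22.

10:25 AM on December 22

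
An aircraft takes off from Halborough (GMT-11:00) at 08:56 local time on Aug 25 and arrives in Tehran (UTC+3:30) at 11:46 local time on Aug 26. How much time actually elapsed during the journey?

Departure in UTC: 08:56 + 11:00 = 19:56 on Aug 25.
Arrival in UTC: 11:46 − 3:30 = 08:16 on Aug 26.
Elapsed = 08:16 − 19:56 (+1 day) = 12 hours 20 minutes.

12 hours 20 minutes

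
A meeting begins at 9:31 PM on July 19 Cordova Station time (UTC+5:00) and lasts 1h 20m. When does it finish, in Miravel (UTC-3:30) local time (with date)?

2:21 PM on July 19

Miravel is 8:30 behind Cordova Station.
After 1 hour 20 minutes it is 10:51 PM in Cordova Station.
Shift by the zone difference: 10:51 PM − 8:30 = 2:21 PM on Jul 19 in Miravel.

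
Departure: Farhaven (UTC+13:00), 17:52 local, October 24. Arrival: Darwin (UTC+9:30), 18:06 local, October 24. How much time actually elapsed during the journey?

3 hours 44 minutes

Departure in UTC: 17:52 − 13:00 = 04:52 on Oct 24.
Arrival in UTC: 18:06 − 9:30 = 08:36 on Oct 24.
Elapsed = 08:36 − 04:52 = 3 hours 44 minutes.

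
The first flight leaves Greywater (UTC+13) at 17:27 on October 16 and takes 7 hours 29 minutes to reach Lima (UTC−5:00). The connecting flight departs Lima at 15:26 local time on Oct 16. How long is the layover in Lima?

8 hours 30 minutes

Convert departure to UTC: 17:27 − 13:00 = 04:27 UTC on Oct 16.
Add 7 hours 29 minutes flight time → 11:56 UTC.
Lima is UTC−5:00, so local arrival = 11:56 − 5:00 = 06:56 on Oct 16.
Layover = 15:26 − 06:56 = 8 hours 30 minutes.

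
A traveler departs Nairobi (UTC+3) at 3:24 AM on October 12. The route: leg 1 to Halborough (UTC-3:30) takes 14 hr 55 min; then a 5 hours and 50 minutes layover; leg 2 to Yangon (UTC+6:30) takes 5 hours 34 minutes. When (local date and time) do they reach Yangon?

9:13 AM on October 13

Convert departure to UTC: 3:24 AM − 3:00 = 12:24 AM UTC on Oct 12.
Add 14 hours and 55 minutes leg 1 → 3:19 PM UTC.
Add 5 hours 50 minutes layover in Halborough → 9:09 PM UTC.
Add 5 hours and 34 minutes leg 2 → 2:43 AM UTC (Oct 13).
Yangon is UTC+6:30, so local arrival = 2:43 AM + 6:30 = 9:13 AM on Oct 13.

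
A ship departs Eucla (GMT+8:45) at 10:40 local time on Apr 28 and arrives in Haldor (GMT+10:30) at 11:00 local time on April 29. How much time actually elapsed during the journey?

Departure in UTC: 10:40 − 8:45 = 01:55 on Apr 28.
Arrival in UTC: 11:00 − 10:30 = 00:30 on Apr 29.
Elapsed = 00:30 − 01:55 (+1 day) = 22 hours 35 minutes.

22 hours 35 minutes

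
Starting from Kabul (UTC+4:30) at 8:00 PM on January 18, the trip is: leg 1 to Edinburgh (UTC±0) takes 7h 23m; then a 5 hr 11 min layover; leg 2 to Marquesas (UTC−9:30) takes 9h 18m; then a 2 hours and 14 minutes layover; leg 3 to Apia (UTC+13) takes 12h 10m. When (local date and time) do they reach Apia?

Convert departure to UTC: 8:00 PM − 4:30 = 3:30 PM UTC on Jan 18.
Add 7 hours 23 minutes leg 1 → 10:53 PM UTC.
Add 5 hours 11 minutes layover in Edinburgh → 4:04 AM UTC (Jan 19).
Add 9 hours and 18 minutes leg 2 → 1:22 PM UTC.
Add 2 hours and 14 minutes layover in Marquesas → 3:36 PM UTC.
Add 12 hours and 10 minutes leg 3 → 3:46 AM UTC (Jan 20).
Apia is UTC+13:00, so local arrival = 3:46 AM + 13:00 = 4:46 PM on Jan 20.

4:46 PM on January 20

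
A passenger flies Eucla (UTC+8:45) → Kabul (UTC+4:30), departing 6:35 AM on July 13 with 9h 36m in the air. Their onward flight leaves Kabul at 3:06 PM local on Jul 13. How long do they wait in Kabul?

Convert departure to UTC: 6:35 AM − 8:45 = 9:50 PM UTC on Jul 12.
Add 9 hours 36 minutes flight time → 7:26 AM UTC (Jul 13).
Kabul is UTC+4:30, so local arrival = 7:26 AM + 4:30 = 11:56 AM on Jul 13.
Layover = 3:06 PM − 11:56 AM = 3 hours 10 minutes.

3 hours 10 minutes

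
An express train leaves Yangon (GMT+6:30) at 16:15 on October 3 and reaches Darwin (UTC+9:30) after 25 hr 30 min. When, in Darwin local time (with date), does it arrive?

20:45 on Oct 4

Darwin is 3:00 ahead of Yangon.
After 25 hours 30 minutes it is 17:45 (Oct 4) in Yangon.
Shift by the zone difference: 17:45 + 3:00 = 20:45 on Oct 4 in Darwin.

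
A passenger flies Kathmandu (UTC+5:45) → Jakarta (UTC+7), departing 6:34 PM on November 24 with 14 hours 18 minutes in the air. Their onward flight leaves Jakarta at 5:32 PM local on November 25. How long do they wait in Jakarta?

7 hours 25 minutes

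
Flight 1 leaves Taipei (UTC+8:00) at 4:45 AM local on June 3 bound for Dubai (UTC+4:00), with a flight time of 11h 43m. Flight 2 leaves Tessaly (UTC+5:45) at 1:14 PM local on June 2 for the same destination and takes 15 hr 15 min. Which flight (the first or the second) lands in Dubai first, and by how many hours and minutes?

Flight 1 in UTC: 4:45 AM − 8:00 = 8:45 PM on Jun 2.
+11 hours 43 minutes → arrive 8:28 AM UTC on Jun 3.
Flight 2 in UTC: 1:14 PM − 5:45 = 7:29 AM on Jun 2.
+15 hours and 15 minutes → arrive 10:44 PM UTC on Jun 2.
Flight 2 lands earlier by 9 hours 44 minutes.

the second, by 9 hours 44 minutes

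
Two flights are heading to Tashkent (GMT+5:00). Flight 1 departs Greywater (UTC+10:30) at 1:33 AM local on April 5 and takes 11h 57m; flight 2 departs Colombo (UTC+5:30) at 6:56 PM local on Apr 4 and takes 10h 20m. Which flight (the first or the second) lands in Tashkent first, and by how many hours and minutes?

Flight 1 in UTC: 1:33 AM − 10:30 = 3:03 PM on Apr 4.
+11 hours and 57 minutes → arrive 3:00 AM UTC on Apr 5.
Flight 2 in UTC: 6:56 PM − 5:30 = 1:26 PM on Apr 4.
+10 hours and 20 minutes → arrive 11:46 PM UTC on Apr 4.
Flight 2 lands earlier by 3 hours 14 minutes.

the second, by 3 hours 14 minutes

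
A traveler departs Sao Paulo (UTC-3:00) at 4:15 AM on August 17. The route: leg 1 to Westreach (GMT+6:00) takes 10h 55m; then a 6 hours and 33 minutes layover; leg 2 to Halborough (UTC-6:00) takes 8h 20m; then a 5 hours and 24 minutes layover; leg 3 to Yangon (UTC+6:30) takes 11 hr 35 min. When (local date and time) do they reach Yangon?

Convert departure to UTC: 4:15 AM + 3:00 = 7:15 AM UTC on Aug 17.
Add 10 hours and 55 minutes leg 1 → 6:10 PM UTC.
Add 6 hours and 33 minutes layover in Westreach → 12:43 AM UTC (Aug 18).
Add 8 hours and 20 minutes leg 2 → 9:03 AM UTC.
Add 5 hours 24 minutes layover in Halborough → 2:27 PM UTC.
Add 11 hours and 35 minutes leg 3 → 2:02 AM UTC (Aug 19).
Yangon is UTC+6:30, so local arrival = 2:02 AM + 6:30 = 8:32 AM on Aug 19.

8:32 AM on August 19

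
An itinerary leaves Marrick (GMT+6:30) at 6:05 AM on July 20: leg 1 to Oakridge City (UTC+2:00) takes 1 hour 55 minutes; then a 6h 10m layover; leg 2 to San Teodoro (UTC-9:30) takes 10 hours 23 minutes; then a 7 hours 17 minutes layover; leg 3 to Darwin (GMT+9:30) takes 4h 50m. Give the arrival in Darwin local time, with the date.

3:40 PM on July 21

Convert departure to UTC: 6:05 AM − 6:30 = 11:35 PM UTC on Jul 19.
Add 1 hour 55 minutes leg 1 → 1:30 AM UTC (Jul 20).
Add 6 hours and 10 minutes layover in Oakridge City → 7:40 AM UTC.
Add 10 hours 23 minutes leg 2 → 6:03 PM UTC.
Add 7 hours 17 minutes layover in San Teodoro → 1:20 AM UTC (Jul 21).
Add 4 hours and 50 minutes leg 3 → 6:10 AM UTC.
Darwin is UTC+9:30, so local arrival = 6:10 AM + 9:30 = 3:40 PM on Jul 21.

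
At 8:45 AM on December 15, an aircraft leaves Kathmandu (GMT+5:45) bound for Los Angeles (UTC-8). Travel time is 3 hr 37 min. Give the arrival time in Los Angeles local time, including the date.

10:37 PM on Dec 14

Convert departure to UTC: 8:45 AM − 5:45 = 3:00 AM UTC on Dec 15.
Add 3 hours and 37 minutes travel time → 6:37 AM UTC.
Los Angeles is UTC−8:00, so local arrival = 6:37 AM − 8:00 = 10:37 PM on Dec 14.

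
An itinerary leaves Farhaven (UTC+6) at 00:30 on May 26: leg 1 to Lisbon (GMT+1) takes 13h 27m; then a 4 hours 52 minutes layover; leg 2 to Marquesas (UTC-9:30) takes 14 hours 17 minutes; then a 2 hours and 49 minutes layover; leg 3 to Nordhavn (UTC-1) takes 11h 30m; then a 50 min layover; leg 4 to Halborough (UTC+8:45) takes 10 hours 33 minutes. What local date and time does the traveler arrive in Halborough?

13:33 on May 28

Convert departure to UTC: 00:30 − 6:00 = 18:30 UTC on May 25.
Add 13 hours 27 minutes leg 1 → 07:57 UTC (May 26).
Add 4 hours and 52 minutes layover in Lisbon → 12:49 UTC.
Add 14 hours and 17 minutes leg 2 → 03:06 UTC (May 27).
Add 2 hours and 49 minutes layover in Marquesas → 05:55 UTC.
Add 11 hours and 30 minutes leg 3 → 17:25 UTC.
Add 50 minutes layover in Nordhavn → 18:15 UTC.
Add 10 hours 33 minutes leg 4 → 04:48 UTC (May 28).
Halborough is UTC+8:45, so local arrival = 04:48 + 8:45 = 13:33 on May 28.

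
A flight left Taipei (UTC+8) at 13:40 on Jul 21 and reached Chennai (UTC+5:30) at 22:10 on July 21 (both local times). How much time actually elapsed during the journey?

11 hours

Chennai is 2:30 behind Taipei.
Clock-face elapsed time (ignoring zones) is 8 hours 30 minutes.
Actual elapsed = 8 hours 30 minutes + 2:30 = 11 hours.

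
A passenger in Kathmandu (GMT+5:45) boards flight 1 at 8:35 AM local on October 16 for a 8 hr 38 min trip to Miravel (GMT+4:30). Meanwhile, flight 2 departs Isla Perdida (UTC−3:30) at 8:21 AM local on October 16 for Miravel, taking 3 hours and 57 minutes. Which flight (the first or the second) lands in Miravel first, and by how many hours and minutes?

the first, by 4 hours 20 minutes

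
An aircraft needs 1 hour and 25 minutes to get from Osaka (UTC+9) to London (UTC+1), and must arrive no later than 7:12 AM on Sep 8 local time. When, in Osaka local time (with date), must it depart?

Target arrival in UTC: 7:12 AM − 1:00 = 6:12 AM on Sep 8.
Subtract 1 hour and 25 minutes → departure 4:47 AM UTC on Sep 8.
Osaka is UTC+9:00: 4:47 AM + 9:00 = 1:47 PM on Sep 8.

1:47 PM on September 8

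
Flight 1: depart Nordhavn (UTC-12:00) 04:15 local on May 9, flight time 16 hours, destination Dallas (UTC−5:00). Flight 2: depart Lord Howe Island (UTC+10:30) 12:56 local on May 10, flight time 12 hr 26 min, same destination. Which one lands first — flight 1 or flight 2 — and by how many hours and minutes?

Flight 1 in UTC: 04:15 + 12:00 = 16:15 on May 9.
+16 hours → arrive 08:15 UTC on May 10.
Flight 2 in UTC: 12:56 − 10:30 = 02:26 on May 10.
+12 hours 26 minutes → arrive 14:52 UTC on May 10.
Flight 1 lands earlier by 6 hours 37 minutes.

the first, by 6 hours 37 minutes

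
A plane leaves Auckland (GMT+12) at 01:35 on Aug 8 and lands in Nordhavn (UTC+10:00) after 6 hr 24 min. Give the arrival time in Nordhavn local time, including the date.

05:59 on Aug 8

Nordhavn is 2:00 behind Auckland.
After 6 hours and 24 minutes it is 07:59 in Auckland.
Shift by the zone difference: 07:59 − 2:00 = 05:59 on Aug 8 in Nordhavn.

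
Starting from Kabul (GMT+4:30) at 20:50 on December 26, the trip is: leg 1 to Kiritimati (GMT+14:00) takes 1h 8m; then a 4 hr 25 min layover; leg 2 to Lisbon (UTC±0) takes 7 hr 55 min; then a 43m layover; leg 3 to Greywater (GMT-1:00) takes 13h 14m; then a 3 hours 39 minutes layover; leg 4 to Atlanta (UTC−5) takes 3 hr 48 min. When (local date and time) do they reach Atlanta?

Convert departure to UTC: 20:50 − 4:30 = 16:20 UTC on Dec 26.
Add 1 hour and 8 minutes leg 1 → 17:28 UTC.
Add 4 hours and 25 minutes layover in Kiritimati → 21:53 UTC.
Add 7 hours 55 minutes leg 2 → 05:48 UTC (Dec 27).
Add 43 minutes layover in Lisbon → 06:31 UTC.
Add 13 hours and 14 minutes leg 3 → 19:45 UTC.
Add 3 hours and 39 minutes layover in Greywater → 23:24 UTC.
Add 3 hours 48 minutes leg 4 → 03:12 UTC (Dec 28).
Atlanta is UTC−5:00, so local arrival = 03:12 − 5:00 = 22:12 on Dec 27.

22:12 on Dec 27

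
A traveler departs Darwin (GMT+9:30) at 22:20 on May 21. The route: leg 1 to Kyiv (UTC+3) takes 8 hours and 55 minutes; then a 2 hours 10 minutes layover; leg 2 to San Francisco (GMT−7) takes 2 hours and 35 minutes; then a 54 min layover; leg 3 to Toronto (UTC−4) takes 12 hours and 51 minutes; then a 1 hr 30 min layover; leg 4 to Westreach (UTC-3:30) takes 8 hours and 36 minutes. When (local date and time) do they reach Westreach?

Convert departure to UTC: 22:20 − 9:30 = 12:50 UTC on May 21.
Add 8 hours 55 minutes leg 1 → 21:45 UTC.
Add 2 hours 10 minutes layover in Kyiv → 23:55 UTC.
Add 2 hours and 35 minutes leg 2 → 02:30 UTC (May 22).
Add 54 minutes layover in San Francisco → 03:24 UTC.
Add 12 hours 51 minutes leg 3 → 16:15 UTC.
Add 1 hour and 30 minutes layover in Toronto → 17:45 UTC.
Add 8 hours and 36 minutes leg 4 → 02:21 UTC (May 23).
Westreach is UTC−3:30, so local arrival = 02:21 − 3:30 = 22:51 on May 22.

22:51 on May 22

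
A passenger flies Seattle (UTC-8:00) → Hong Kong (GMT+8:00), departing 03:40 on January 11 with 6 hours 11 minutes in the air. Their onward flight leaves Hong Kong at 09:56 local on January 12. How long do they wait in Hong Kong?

Convert departure to UTC: 03:40 + 8:00 = 11:40 UTC on Jan 11.
Add 6 hours and 11 minutes flight time → 17:51 UTC.
Hong Kong is UTC+8:00, so local arrival = 17:51 + 8:00 = 01:51 on Jan 12.
Layover = 09:56 − 01:51 = 8 hours 5 minutes.

8 hours 5 minutes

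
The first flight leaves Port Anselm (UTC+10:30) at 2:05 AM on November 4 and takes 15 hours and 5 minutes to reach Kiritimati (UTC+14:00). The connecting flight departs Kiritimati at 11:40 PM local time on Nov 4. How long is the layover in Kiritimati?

3 hours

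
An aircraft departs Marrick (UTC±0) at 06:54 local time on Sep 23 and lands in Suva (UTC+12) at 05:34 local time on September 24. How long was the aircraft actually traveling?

Suva is 12:00 ahead of Marrick.
Clock-face elapsed time (ignoring zones) is 22 hours 40 minutes.
Actual elapsed = 22 hours 40 minutes − 12:00 = 10 hours 40 minutes.

10 hours 40 minutes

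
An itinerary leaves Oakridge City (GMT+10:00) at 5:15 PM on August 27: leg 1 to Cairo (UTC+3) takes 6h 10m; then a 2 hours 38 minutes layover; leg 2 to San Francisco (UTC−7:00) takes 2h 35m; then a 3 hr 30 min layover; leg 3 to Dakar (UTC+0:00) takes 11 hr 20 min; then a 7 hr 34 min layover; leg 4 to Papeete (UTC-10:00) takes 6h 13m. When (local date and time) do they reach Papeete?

Convert departure to UTC: 5:15 PM − 10:00 = 7:15 AM UTC on Aug 27.
Add 6 hours 10 minutes leg 1 → 1:25 PM UTC.
Add 2 hours 38 minutes layover in Cairo → 4:03 PM UTC.
Add 2 hours 35 minutes leg 2 → 6:38 PM UTC.
Add 3 hours 30 minutes layover in San Francisco → 10:08 PM UTC.
Add 11 hours 20 minutes leg 3 → 9:28 AM UTC (Aug 28).
Add 7 hours and 34 minutes layover in Dakar → 5:02 PM UTC.
Add 6 hours 13 minutes leg 4 → 11:15 PM UTC.
Papeete is UTC−10:00, so local arrival = 11:15 PM − 10:00 = 1:15 PM on Aug 28.

1:15 PM on August 28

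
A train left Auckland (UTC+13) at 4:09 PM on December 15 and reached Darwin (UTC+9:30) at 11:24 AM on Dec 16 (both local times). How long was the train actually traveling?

Departure in UTC: 4:09 PM − 13:00 = 3:09 AM on Dec 15.
Arrival in UTC: 11:24 AM − 9:30 = 1:54 AM on Dec 16.
Elapsed = 1:54 AM − 3:09 AM (+1 day) = 22 hours 45 minutes.

22 hours 45 minutes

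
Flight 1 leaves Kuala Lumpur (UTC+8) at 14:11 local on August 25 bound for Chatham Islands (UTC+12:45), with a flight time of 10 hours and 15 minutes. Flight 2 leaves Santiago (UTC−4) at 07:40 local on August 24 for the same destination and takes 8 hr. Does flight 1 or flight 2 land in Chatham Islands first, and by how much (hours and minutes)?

the second, by 20 hours 46 minutes

Flight 1 in UTC: 14:11 − 8:00 = 06:11 on Aug 25.
+10 hours and 15 minutes → arrive 16:26 UTC on Aug 25.
Flight 2 in UTC: 07:40 + 4:00 = 11:40 on Aug 24.
+8 hours → arrive 19:40 UTC on Aug 24.
Flight 2 lands earlier by 20 hours 46 minutes.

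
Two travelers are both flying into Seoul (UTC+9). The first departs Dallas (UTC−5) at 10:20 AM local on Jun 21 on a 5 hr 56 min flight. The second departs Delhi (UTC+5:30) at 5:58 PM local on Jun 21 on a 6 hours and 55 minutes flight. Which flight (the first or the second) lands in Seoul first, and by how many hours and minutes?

the second, by 1 hour 53 minutes

Flight 1 in UTC: 10:20 AM + 5:00 = 3:20 PM on Jun 21.
+5 hours 56 minutes → arrive 9:16 PM UTC on Jun 21.
Flight 2 in UTC: 5:58 PM − 5:30 = 12:28 PM on Jun 21.
+6 hours 55 minutes → arrive 7:23 PM UTC on Jun 21.
Flight 2 lands earlier by 1 hour 53 minutes.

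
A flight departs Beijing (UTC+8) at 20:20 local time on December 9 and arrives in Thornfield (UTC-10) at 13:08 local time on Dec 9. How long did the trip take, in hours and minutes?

Departure in UTC: 20:20 − 8:00 = 12:20 on Dec 9.
Arrival in UTC: 13:08 + 10:00 = 23:08 on Dec 9.
Elapsed = 23:08 − 12:20 = 10 hours 48 minutes.

10 hours 48 minutes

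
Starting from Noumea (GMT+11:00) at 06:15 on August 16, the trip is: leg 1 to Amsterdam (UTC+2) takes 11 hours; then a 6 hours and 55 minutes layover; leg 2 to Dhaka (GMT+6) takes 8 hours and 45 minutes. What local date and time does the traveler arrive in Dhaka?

03:55 on August 17

Convert departure to UTC: 06:15 − 11:00 = 19:15 UTC on Aug 15.
Add 11 hours leg 1 → 06:15 UTC (Aug 16).
Add 6 hours and 55 minutes layover in Amsterdam → 13:10 UTC.
Add 8 hours 45 minutes leg 2 → 21:55 UTC.
Dhaka is UTC+6:00, so local arrival = 21:55 + 6:00 = 03:55 on Aug 17.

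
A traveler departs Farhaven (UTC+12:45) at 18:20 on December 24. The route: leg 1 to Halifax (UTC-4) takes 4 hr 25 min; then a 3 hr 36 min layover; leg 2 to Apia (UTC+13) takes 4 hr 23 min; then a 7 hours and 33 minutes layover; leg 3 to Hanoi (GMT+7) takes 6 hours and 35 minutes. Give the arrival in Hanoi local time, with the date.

15:07 on December 25

Convert departure to UTC: 18:20 − 12:45 = 05:35 UTC on Dec 24.
Add 4 hours and 25 minutes leg 1 → 10:00 UTC.
Add 3 hours and 36 minutes layover in Halifax → 13:36 UTC.
Add 4 hours 23 minutes leg 2 → 17:59 UTC.
Add 7 hours 33 minutes layover in Apia → 01:32 UTC (Dec 25).
Add 6 hours 35 minutes leg 3 → 08:07 UTC.
Hanoi is UTC+7:00, so local arrival = 08:07 + 7:00 = 15:07 on Dec 25.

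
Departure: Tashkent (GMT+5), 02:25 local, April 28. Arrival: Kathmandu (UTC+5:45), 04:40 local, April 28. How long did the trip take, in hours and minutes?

Departure in UTC: 02:25 − 5:00 = 21:25 on Apr 27.
Arrival in UTC: 04:40 − 5:45 = 22:55 on Apr 27.
Elapsed = 22:55 − 21:25 = 1 hour 30 minutes.

1 hour 30 minutes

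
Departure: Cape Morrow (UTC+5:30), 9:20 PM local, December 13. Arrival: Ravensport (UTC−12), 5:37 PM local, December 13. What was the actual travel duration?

13 hours 47 minutes

Ravensport is 17:30 behind Cape Morrow.
Clock-face elapsed time (ignoring zones) is −3 hours 43 minutes.
Actual elapsed = −3 hours 43 minutes + 17:30 = 13 hours 47 minutes.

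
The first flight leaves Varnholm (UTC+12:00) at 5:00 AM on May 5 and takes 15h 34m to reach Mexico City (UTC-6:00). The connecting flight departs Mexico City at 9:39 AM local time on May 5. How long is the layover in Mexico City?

Convert departure to UTC: 5:00 AM − 12:00 = 5:00 PM UTC on May 4.
Add 15 hours 34 minutes flight time → 8:34 AM UTC (May 5).
Mexico City is UTC−6:00, so local arrival = 8:34 AM − 6:00 = 2:34 AM on May 5.
Layover = 9:39 AM − 2:34 AM = 7 hours 5 minutes.

7 hours 5 minutes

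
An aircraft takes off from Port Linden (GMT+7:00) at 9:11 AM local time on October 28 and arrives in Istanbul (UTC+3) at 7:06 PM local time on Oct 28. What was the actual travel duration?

13 hours 55 minutes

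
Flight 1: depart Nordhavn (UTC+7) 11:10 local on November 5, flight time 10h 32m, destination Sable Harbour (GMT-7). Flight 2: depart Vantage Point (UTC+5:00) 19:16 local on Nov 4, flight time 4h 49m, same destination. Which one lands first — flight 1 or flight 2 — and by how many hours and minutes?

Flight 1 in UTC: 11:10 − 7:00 = 04:10 on Nov 5.
+10 hours 32 minutes → arrive 14:42 UTC on Nov 5.
Flight 2 in UTC: 19:16 − 5:00 = 14:16 on Nov 4.
+4 hours and 49 minutes → arrive 19:05 UTC on Nov 4.
Flight 2 lands earlier by 19 hours 37 minutes.

the second, by 19 hours 37 minutes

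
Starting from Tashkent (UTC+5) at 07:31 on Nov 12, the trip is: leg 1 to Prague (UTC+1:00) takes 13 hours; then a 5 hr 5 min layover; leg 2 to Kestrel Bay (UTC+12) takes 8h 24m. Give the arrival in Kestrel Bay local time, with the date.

17:00 on November 13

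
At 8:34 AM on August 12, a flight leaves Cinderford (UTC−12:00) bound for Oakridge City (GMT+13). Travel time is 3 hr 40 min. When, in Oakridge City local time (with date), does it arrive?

Convert departure to UTC: 8:34 AM + 12:00 = 8:34 PM UTC on Aug 12.
Add 3 hours and 40 minutes travel time → 12:14 AM UTC (Aug 13).
Oakridge City is UTC+13:00, so local arrival = 12:14 AM + 13:00 = 1:14 PM on Aug 13.

1:14 PM on August 13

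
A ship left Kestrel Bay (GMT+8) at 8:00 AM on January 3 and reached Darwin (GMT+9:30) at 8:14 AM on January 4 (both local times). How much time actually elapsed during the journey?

Departure in UTC: 8:00 AM − 8:00 = 12:00 AM on Jan 3.
Arrival in UTC: 8:14 AM − 9:30 = 10:44 PM on Jan 3.
Elapsed = 10:44 PM − 12:00 AM = 22 hours 44 minutes.

22 hours 44 minutes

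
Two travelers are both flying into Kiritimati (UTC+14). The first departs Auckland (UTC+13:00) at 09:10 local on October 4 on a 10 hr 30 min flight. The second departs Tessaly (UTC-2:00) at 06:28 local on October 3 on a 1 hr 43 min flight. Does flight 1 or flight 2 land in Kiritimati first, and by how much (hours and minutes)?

the second, by 20 hours 29 minutes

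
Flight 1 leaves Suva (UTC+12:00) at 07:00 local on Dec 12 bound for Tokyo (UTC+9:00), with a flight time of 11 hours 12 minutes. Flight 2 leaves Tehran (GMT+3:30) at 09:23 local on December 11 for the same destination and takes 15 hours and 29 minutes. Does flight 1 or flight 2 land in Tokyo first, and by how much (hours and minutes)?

the second, by 8 hours 50 minutes

Flight 1 in UTC: 07:00 − 12:00 = 19:00 on Dec 11.
+11 hours 12 minutes → arrive 06:12 UTC on Dec 12.
Flight 2 in UTC: 09:23 − 3:30 = 05:53 on Dec 11.
+15 hours and 29 minutes → arrive 21:22 UTC on Dec 11.
Flight 2 lands earlier by 8 hours 50 minutes.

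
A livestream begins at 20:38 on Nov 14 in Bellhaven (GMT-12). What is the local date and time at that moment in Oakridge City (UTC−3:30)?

05:08 on November 15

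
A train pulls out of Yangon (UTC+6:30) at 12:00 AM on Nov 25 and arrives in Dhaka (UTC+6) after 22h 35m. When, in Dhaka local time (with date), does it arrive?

Dhaka is 0:30 behind Yangon.
After 22 hours 35 minutes it is 10:35 PM in Yangon.
Shift by the zone difference: 10:35 PM − 0:30 = 10:05 PM on Nov 25 in Dhaka.

10:05 PM on November 25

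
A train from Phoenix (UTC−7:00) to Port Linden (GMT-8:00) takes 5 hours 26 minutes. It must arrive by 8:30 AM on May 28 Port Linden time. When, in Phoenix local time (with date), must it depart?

4:04 AM on May 28

Target arrival in UTC: 8:30 AM + 8:00 = 4:30 PM on May 28.
Subtract 5 hours 26 minutes → departure 11:04 AM UTC on May 28.
Phoenix is UTC−7:00: 11:04 AM − 7:00 = 4:04 AM on May 28.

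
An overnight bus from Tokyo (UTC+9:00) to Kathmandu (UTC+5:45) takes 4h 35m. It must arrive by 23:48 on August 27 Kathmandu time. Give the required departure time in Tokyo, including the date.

Target arrival in UTC: 23:48 − 5:45 = 18:03 on Aug 27.
Subtract 4 hours and 35 minutes → departure 13:28 UTC on Aug 27.
Tokyo is UTC+9:00: 13:28 + 9:00 = 22:28 on Aug 27.

22:28 on Aug 27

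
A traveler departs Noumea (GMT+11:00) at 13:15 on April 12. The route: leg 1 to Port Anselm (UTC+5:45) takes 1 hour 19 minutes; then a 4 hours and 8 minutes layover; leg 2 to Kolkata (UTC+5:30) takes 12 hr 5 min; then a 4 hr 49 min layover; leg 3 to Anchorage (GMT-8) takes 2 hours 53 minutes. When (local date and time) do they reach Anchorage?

Convert departure to UTC: 13:15 − 11:00 = 02:15 UTC on Apr 12.
Add 1 hour and 19 minutes leg 1 → 03:34 UTC.
Add 4 hours and 8 minutes layover in Port Anselm → 07:42 UTC.
Add 12 hours and 5 minutes leg 2 → 19:47 UTC.
Add 4 hours and 49 minutes layover in Kolkata → 00:36 UTC (Apr 13).
Add 2 hours 53 minutes leg 3 → 03:29 UTC.
Anchorage is UTC−8:00, so local arrival = 03:29 − 8:00 = 19:29 on Apr 12.

19:29 on April 12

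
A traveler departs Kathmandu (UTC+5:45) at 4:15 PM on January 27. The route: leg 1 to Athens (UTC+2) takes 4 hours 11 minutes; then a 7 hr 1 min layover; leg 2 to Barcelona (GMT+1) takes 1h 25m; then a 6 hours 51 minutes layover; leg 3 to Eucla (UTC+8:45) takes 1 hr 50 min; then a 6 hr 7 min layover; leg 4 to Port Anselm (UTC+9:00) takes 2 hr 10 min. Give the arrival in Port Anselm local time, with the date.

Convert departure to UTC: 4:15 PM − 5:45 = 10:30 AM UTC on Jan 27.
Add 4 hours and 11 minutes leg 1 → 2:41 PM UTC.
Add 7 hours and 1 minute layover in Athens → 9:42 PM UTC.
Add 1 hour and 25 minutes leg 2 → 11:07 PM UTC.
Add 6 hours 51 minutes layover in Barcelona → 5:58 AM UTC (Jan 28).
Add 1 hour 50 minutes leg 3 → 7:48 AM UTC.
Add 6 hours and 7 minutes layover in Eucla → 1:55 PM UTC.
Add 2 hours and 10 minutes leg 4 → 4:05 PM UTC.
Port Anselm is UTC+9:00, so local arrival = 4:05 PM + 9:00 = 1:05 AM on Jan 29.

1:05 AM on January 29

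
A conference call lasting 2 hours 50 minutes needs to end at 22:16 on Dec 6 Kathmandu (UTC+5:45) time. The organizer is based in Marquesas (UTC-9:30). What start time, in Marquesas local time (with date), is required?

04:11 on Dec 6

Target end time in UTC: 22:16 − 5:45 = 16:31 on Dec 6.
Subtract 2 hours and 50 minutes → start 13:41 UTC on Dec 6.
Marquesas is UTC−9:30: 13:41 − 9:30 = 04:11 on Dec 6.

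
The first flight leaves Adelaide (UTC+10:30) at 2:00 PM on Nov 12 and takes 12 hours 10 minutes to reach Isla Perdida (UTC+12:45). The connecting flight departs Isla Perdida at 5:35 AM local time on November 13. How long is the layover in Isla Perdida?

1 hour 10 minutes

Convert departure to UTC: 2:00 PM − 10:30 = 3:30 AM UTC on Nov 12.
Add 12 hours and 10 minutes flight time → 3:40 PM UTC.
Isla Perdida is UTC+12:45, so local arrival = 3:40 PM + 12:45 = 4:25 AM on Nov 13.
Layover = 5:35 AM − 4:25 AM = 1 hour 10 minutes.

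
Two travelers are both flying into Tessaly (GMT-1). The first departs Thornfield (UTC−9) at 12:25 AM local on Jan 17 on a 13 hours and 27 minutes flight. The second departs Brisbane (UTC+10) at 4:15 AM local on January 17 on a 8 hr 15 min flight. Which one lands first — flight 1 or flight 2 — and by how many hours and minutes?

Flight 1 in UTC: 12:25 AM + 9:00 = 9:25 AM on Jan 17.
+13 hours 27 minutes → arrive 10:52 PM UTC on Jan 17.
Flight 2 in UTC: 4:15 AM − 10:00 = 6:15 PM on Jan 16.
+8 hours 15 minutes → arrive 2:30 AM UTC on Jan 17.
Flight 2 lands earlier by 20 hours 22 minutes.

the second, by 20 hours 22 minutes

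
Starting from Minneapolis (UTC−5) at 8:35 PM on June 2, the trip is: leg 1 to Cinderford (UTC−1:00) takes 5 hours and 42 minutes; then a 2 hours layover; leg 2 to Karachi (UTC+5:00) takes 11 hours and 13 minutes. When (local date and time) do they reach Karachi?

1:30 AM on June 4

Convert departure to UTC: 8:35 PM + 5:00 = 1:35 AM UTC on Jun 3.
Add 5 hours and 42 minutes leg 1 → 7:17 AM UTC.
Add 2 hours layover in Cinderford → 9:17 AM UTC.
Add 11 hours 13 minutes leg 2 → 8:30 PM UTC.
Karachi is UTC+5:00, so local arrival = 8:30 PM + 5:00 = 1:30 AM on Jun 4.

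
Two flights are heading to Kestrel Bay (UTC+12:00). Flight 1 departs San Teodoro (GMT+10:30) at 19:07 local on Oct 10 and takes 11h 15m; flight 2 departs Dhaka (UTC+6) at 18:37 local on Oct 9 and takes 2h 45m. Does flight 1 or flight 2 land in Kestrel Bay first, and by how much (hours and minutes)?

the second, by 28 hours 30 minutes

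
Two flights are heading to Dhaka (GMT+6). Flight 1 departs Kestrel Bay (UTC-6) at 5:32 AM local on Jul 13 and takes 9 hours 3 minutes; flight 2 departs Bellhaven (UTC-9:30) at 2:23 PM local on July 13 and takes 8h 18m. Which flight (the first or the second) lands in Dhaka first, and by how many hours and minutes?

Flight 1 in UTC: 5:32 AM + 6:00 = 11:32 AM on Jul 13.
+9 hours 3 minutes → arrive 8:35 PM UTC on Jul 13.
Flight 2 in UTC: 2:23 PM + 9:30 = 11:53 PM on Jul 13.
+8 hours and 18 minutes → arrive 8:11 AM UTC on Jul 14.
Flight 1 lands earlier by 11 hours 36 minutes.

the first, by 11 hours 36 minutes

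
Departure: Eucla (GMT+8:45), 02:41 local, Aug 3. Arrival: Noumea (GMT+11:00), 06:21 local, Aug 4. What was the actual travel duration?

25 hours 25 minutes

Noumea is 2:15 ahead of Eucla.
Clock-face elapsed time (ignoring zones) is 27 hours 40 minutes.
Actual elapsed = 27 hours 40 minutes − 2:15 = 25 hours 25 minutes.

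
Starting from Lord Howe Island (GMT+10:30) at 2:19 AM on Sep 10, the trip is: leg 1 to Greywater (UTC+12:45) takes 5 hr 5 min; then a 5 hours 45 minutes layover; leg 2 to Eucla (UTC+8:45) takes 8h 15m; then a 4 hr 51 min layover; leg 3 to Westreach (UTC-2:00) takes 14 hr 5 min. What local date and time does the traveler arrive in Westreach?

3:50 AM on September 11

Convert departure to UTC: 2:19 AM − 10:30 = 3:49 PM UTC on Sep 9.
Add 5 hours 5 minutes leg 1 → 8:54 PM UTC.
Add 5 hours and 45 minutes layover in Greywater → 2:39 AM UTC (Sep 10).
Add 8 hours 15 minutes leg 2 → 10:54 AM UTC.
Add 4 hours 51 minutes layover in Eucla → 3:45 PM UTC.
Add 14 hours and 5 minutes leg 3 → 5:50 AM UTC (Sep 11).
Westreach is UTC−2:00, so local arrival = 5:50 AM − 2:00 = 3:50 AM on Sep 11.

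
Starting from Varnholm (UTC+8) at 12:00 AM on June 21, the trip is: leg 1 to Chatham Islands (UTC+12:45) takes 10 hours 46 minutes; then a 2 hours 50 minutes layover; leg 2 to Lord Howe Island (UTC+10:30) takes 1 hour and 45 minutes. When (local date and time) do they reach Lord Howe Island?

Convert departure to UTC: 12:00 AM − 8:00 = 4:00 PM UTC on Jun 20.
Add 10 hours and 46 minutes leg 1 → 2:46 AM UTC (Jun 21).
Add 2 hours 50 minutes layover in Chatham Islands → 5:36 AM UTC.
Add 1 hour and 45 minutes leg 2 → 7:21 AM UTC.
Lord Howe Island is UTC+10:30, so local arrival = 7:21 AM + 10:30 = 5:51 PM on Jun 21.

5:51 PM on June 21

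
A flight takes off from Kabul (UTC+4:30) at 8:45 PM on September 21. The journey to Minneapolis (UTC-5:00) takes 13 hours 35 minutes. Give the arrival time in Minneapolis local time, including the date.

Convert departure to UTC: 8:45 PM − 4:30 = 4:15 PM UTC on Sep 21.
Add 13 hours and 35 minutes travel time → 5:50 AM UTC (Sep 22).
Minneapolis is UTC−5:00, so local arrival = 5:50 AM − 5:00 = 12:50 AM on Sep 22.

12:50 AM on September 22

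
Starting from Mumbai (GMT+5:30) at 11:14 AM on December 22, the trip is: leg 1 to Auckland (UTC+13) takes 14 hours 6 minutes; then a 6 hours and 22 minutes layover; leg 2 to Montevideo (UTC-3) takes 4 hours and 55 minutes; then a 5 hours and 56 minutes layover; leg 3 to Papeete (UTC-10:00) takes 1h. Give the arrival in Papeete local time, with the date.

4:03 AM on December 23

Convert departure to UTC: 11:14 AM − 5:30 = 5:44 AM UTC on Dec 22.
Add 14 hours 6 minutes leg 1 → 7:50 PM UTC.
Add 6 hours and 22 minutes layover in Auckland → 2:12 AM UTC (Dec 23).
Add 4 hours and 55 minutes leg 2 → 7:07 AM UTC.
Add 5 hours and 56 minutes layover in Montevideo → 1:03 PM UTC.
Add 1 hour leg 3 → 2:03 PM UTC.
Papeete is UTC−10:00, so local arrival = 2:03 PM − 10:00 = 4:03 AM on Dec 23.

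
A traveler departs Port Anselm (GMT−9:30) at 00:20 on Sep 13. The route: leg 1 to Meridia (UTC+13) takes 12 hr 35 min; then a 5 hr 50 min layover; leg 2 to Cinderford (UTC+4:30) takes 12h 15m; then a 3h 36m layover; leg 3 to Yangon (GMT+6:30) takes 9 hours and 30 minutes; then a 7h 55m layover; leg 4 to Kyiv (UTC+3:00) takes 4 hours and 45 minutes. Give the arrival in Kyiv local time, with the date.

Convert departure to UTC: 00:20 + 9:30 = 09:50 UTC on Sep 13.
Add 12 hours and 35 minutes leg 1 → 22:25 UTC.
Add 5 hours 50 minutes layover in Meridia → 04:15 UTC (Sep 14).
Add 12 hours 15 minutes leg 2 → 16:30 UTC.
Add 3 hours and 36 minutes layover in Cinderford → 20:06 UTC.
Add 9 hours 30 minutes leg 3 → 05:36 UTC (Sep 15).
Add 7 hours 55 minutes layover in Yangon → 13:31 UTC.
Add 4 hours and 45 minutes leg 4 → 18:16 UTC.
Kyiv is UTC+3:00, so local arrival = 18:16 + 3:00 = 21:16 on Sep 15.

21:16 on September 15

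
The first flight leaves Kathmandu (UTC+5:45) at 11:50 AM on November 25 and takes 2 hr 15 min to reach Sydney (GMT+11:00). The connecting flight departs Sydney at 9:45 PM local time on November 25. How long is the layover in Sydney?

2 hours 25 minutes

Convert departure to UTC: 11:50 AM − 5:45 = 6:05 AM UTC on Nov 25.
Add 2 hours and 15 minutes flight time → 8:20 AM UTC.
Sydney is UTC+11:00, so local arrival = 8:20 AM + 11:00 = 7:20 PM on Nov 25.
Layover = 9:45 PM − 7:20 PM = 2 hours 25 minutes.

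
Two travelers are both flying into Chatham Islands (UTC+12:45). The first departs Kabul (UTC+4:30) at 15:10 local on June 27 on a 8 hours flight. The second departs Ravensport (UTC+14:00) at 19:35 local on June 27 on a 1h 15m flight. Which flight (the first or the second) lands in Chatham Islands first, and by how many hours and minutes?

the second, by 11 hours 50 minutes

Flight 1 in UTC: 15:10 − 4:30 = 10:40 on Jun 27.
+8 hours → arrive 18:40 UTC on Jun 27.
Flight 2 in UTC: 19:35 − 14:00 = 05:35 on Jun 27.
+1 hour 15 minutes → arrive 06:50 UTC on Jun 27.
Flight 2 lands earlier by 11 hours 50 minutes.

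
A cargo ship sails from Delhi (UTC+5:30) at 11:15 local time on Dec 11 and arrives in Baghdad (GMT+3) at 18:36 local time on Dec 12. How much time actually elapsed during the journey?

Baghdad is 2:30 behind Delhi.
Clock-face elapsed time (ignoring zones) is 31 hours 21 minutes.
Actual elapsed = 31 hours 21 minutes + 2:30 = 33 hours 51 minutes.

33 hours 51 minutes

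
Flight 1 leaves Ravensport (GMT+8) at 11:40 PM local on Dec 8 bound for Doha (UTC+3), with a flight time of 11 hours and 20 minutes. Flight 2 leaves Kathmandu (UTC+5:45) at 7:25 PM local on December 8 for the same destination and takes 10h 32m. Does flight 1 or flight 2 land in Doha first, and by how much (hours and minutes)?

the second, by 2 hours 48 minutes

Flight 1 in UTC: 11:40 PM − 8:00 = 3:40 PM on Dec 8.
+11 hours 20 minutes → arrive 3:00 AM UTC on Dec 9.
Flight 2 in UTC: 7:25 PM − 5:45 = 1:40 PM on Dec 8.
+10 hours and 32 minutes → arrive 12:12 AM UTC on Dec 9.
Flight 2 lands earlier by 2 hours 48 minutes.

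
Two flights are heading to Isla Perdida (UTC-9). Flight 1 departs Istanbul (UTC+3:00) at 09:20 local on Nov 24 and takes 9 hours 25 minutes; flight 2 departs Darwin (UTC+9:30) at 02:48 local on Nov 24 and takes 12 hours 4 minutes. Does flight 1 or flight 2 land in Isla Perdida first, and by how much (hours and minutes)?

Flight 1 in UTC: 09:20 − 3:00 = 06:20 on Nov 24.
+9 hours 25 minutes → arrive 15:45 UTC on Nov 24.
Flight 2 in UTC: 02:48 − 9:30 = 17:18 on Nov 23.
+12 hours 4 minutes → arrive 05:22 UTC on Nov 24.
Flight 2 lands earlier by 10 hours 23 minutes.

the second, by 10 hours 23 minutes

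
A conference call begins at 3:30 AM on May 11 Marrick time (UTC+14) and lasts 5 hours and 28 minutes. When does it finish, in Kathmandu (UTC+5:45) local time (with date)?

Convert start to UTC: 3:30 AM − 14:00 = 1:30 PM UTC on May 10.
Add 5 hours 28 minutes duration → 6:58 PM UTC.
Kathmandu is UTC+5:45, so local end time = 6:58 PM + 5:45 = 12:43 AM on May 11.

12:43 AM on May 11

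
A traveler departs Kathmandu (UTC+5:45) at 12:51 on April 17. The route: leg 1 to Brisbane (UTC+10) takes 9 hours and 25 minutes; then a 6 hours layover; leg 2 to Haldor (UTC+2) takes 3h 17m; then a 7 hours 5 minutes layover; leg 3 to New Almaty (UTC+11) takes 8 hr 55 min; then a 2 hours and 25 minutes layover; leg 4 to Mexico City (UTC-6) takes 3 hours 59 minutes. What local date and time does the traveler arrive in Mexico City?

Convert departure to UTC: 12:51 − 5:45 = 07:06 UTC on Apr 17.
Add 9 hours and 25 minutes leg 1 → 16:31 UTC.
Add 6 hours layover in Brisbane → 22:31 UTC.
Add 3 hours 17 minutes leg 2 → 01:48 UTC (Apr 18).
Add 7 hours 5 minutes layover in Haldor → 08:53 UTC.
Add 8 hours and 55 minutes leg 3 → 17:48 UTC.
Add 2 hours and 25 minutes layover in New Almaty → 20:13 UTC.
Add 3 hours and 59 minutes leg 4 → 00:12 UTC (Apr 19).
Mexico City is UTC−6:00, so local arrival = 00:12 − 6:00 = 18:12 on Apr 18.

18:12 on April 18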